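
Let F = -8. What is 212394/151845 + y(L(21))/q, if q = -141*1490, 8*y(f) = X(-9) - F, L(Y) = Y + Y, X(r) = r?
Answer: 4759666607/3402785712 ≈ 1.3988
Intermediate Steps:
L(Y) = 2*Y
y(f) = -⅛ (y(f) = (-9 - 1*(-8))/8 = (-9 + 8)/8 = (⅛)*(-1) = -⅛)
q = -210090
212394/151845 + y(L(21))/q = 212394/151845 - ⅛/(-210090) = 212394*(1/151845) - ⅛*(-1/210090) = 70798/50615 + 1/1680720 = 4759666607/3402785712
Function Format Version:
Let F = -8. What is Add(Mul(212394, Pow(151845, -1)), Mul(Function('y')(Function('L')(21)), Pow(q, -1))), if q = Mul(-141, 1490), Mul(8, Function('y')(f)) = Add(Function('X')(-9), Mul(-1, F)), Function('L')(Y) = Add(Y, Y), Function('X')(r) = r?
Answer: Rational(4759666607, 3402785712) ≈ 1.3988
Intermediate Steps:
Function('L')(Y) = Mul(2, Y)
Function('y')(f) = Rational(-1, 8) (Function('y')(f) = Mul(Rational(1, 8), Add(-9, Mul(-1, -8))) = Mul(Rational(1, 8), Add(-9, 8)) = Mul(Rational(1, 8), -1) = Rational(-1, 8))
q = -210090
Add(Mul(212394, Pow(151845, -1)), Mul(Function('y')(Function('L')(21)), Pow(q, -1))) = Add(Mul(212394, Pow(151845, -1)), Mul(Rational(-1, 8), Pow(-210090, -1))) = Add(Mul(212394, Rational(1, 151845)), Mul(Rational(-1, 8), Rational(-1, 210090))) = Add(Rational(70798, 50615), Rational(1, 1680720)) = Rational(4759666607, 3402785712)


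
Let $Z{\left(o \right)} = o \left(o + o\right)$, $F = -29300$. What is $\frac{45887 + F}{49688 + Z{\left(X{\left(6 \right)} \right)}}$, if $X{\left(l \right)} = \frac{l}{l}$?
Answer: $\frac{16587}{49690} \approx 0.33381$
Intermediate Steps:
$X{\left(l \right)} = 1$
$Z{\left(o \right)} = 2 o^{2}$ ($Z{\left(o \right)} = o 2 o = 2 o^{2}$)
$\frac{45887 + F}{49688 + Z{\left(X{\left(6 \right)} \right)}} = \frac{45887 - 29300}{49688 + 2 \cdot 1^{2}} = \frac{16587}{49688 + 2 \cdot 1} = \frac{16587}{49688 + 2} = \frac{16587}{49690}$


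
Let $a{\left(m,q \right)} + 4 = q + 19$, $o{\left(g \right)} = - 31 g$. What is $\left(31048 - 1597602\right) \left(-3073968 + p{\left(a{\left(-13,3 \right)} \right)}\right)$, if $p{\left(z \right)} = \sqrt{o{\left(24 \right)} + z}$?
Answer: $4815536866272 - 17232094 i \sqrt{6} \approx 4.8155 \cdot 10^{12} - 4.221 \cdot 10^{7} i$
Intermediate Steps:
$a{\left(m,q \right)} = 15 + q$ ($a{\left(m,q \right)} = -4 + \left(q + 19\right) = -4 + \left(19 + q\right) = 15 + q$)
$p{\left(z \right)} = \sqrt{-744 + z}$ ($p{\left(z \right)} = \sqrt{\left(-31\right) 24 + z} = \sqrt{-744 + z}$)
$\left(31048 - 1597602\right) \left(-3073968 + p{\left(a{\left(-13,3 \right)} \right)}\right) = \left(31048 - 1597602\right) \left(-3073968 + \sqrt{-744 + \left(15 + 3\right)}\right) = - 1566554 \left(-3073968 + \sqrt{-744 + 18}\right) = - 1566554 \left(-3073968 + \sqrt{-726}\right) = - 1566554 \left(-3073968 + 11 i \sqrt{6}\right) = 4815536866272 - 17232094 i \sqrt{6}$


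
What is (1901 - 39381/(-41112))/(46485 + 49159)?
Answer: 26064431/1310705376 ≈ 0.019886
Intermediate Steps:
(1901 - 39381/(-41112))/(46485 + 49159) = (1901 - 39381*(-1/41112))/95644 = (1901 + 13127/13704)*(1/95644) = (26064431/13704)*(1/95644) = 26064431/1310705376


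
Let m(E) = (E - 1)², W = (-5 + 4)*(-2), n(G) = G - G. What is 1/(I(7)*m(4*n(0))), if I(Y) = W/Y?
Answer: 7/2 ≈ 3.5000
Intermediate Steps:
n(G) = 0
W = 2 (W = -1*(-2) = 2)
m(E) = (-1 + E)²
I(Y) = 2/Y
1/(I(7)*m(4*n(0))) = 1/((2/7)*(-1 + 4*0)²) = 1/((2*(⅐))*(-1 + 0)²) = 1/((2/7)*(-1)²) = 1/((2/7)*1) = 1/(2/7) = 7/2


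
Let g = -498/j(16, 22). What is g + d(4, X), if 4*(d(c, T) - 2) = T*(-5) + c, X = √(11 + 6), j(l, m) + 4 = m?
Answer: -74/3 - 5*√17/4 ≈ -29.821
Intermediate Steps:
j(l, m) = -4 + m
X = √17 ≈ 4.1231
d(c, T) = 2 - 5*T/4 + c/4 (d(c, T) = 2 + (T*(-5) + c)/4 = 2 + (-5*T + c)/4 = 2 + (c - 5*T)/4 = 2 + (-5*T/4 + c/4) = 2 - 5*T/4 + c/4)
g = -83/3 (g = -498/(-4 + 22) = -498/18 = -498*1/18 = -83/3 ≈ -27.667)
g + d(4, X) = -83/3 + (2 - 5*√17/4 + (¼)*4) = -83/3 + (2 - 5*√17/4 + 1) = -83/3 + (3 - 5*√17/4) = -74/3 - 5*√17/4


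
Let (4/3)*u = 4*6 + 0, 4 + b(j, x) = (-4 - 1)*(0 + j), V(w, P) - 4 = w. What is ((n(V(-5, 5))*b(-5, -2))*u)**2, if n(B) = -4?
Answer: 2286144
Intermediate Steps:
V(w, P) = 4 + w
b(j, x) = -4 - 5*j (b(j, x) = -4 + (-4 - 1)*(0 + j) = -4 - 5*j)
u = 18 (u = 3*(4*6 + 0)/4 = 3*(24 + 0)/4 = (3/4)*24 = 18)
((n(V(-5, 5))*b(-5, -2))*u)**2 = (-4*(-4 - 5*(-5))*18)**2 = (-4*(-4 + 25)*18)**2 = (-4*21*18)**2 = (-84*18)**2 = (-1512)**2 = 2286144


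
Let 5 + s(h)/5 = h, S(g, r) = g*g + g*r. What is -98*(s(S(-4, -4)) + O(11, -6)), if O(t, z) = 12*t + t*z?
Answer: -19698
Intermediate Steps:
S(g, r) = g**2 + g*r
s(h) = -25 + 5*h
-98*(s(S(-4, -4)) + O(11, -6)) = -98*((-25 + 5*(-4*(-4 - 4))) + 11*(12 - 6)) = -98*((-25 + 5*(-4*(-8))) + 11*6) = -98*((-25 + 5*32) + 66) = -98*((-25 + 160) + 66) = -98*(135 + 66) = -98*201 = -19698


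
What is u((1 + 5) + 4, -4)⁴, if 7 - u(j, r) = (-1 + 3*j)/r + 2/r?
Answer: 12117361/256 ≈ 47333.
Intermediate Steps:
u(j, r) = 7 - 2/r - (-1 + 3*j)/r (u(j, r) = 7 - ((-1 + 3*j)/r + 2/r) = 7 - (2/r + (-1 + 3*j)/r) = 7 + (-2/r - (-1 + 3*j)/r) = 7 - 2/r - (-1 + 3*j)/r)
u((1 + 5) + 4, -4)⁴ = ((-1 - 3*((1 + 5) + 4) + 7*(-4))/(-4))⁴ = (-(-1 - 3*(6 + 4) - 28)/4)⁴ = (-(-1 - 3*10 - 28)/4)⁴ = (-(-1 - 30 - 28)/4)⁴ = (-¼*(-59))⁴ = (59/4)⁴ = 12117361/256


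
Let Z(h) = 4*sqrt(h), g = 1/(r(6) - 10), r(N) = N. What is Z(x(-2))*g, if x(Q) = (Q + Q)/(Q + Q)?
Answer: -1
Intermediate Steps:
x(Q) = 1 (x(Q) = (2*Q)/((2*Q)) = (2*Q)*(1/(2*Q)) = 1)
g = -1/4 (g = 1/(6 - 10) = 1/(-4) = -1/4 ≈ -0.25000)
Z(x(-2))*g = (4*sqrt(1))*(-1/4) = (4*1)*(-1/4) = 4*(-1/4) = -1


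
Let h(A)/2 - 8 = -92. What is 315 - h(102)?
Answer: 483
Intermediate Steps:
h(A) = -168 (h(A) = 16 + 2*(-92) = 16 - 184 = -168)
315 - h(102) = 315 - 1*(-168) = 315 + 168 = 483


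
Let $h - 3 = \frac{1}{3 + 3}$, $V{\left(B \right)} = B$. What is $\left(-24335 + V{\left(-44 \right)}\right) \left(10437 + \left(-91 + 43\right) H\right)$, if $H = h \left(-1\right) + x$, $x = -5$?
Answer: $-264000191$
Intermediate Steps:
$h = \frac{19}{6}$ ($h = 3 + \frac{1}{3 + 3} = 3 + \frac{1}{6} = \frac{19}{6} \approx 3.1667$)
$H = - \frac{49}{6}$ ($H = \frac{19}{6} \left(-1\right) - 5 = - \frac{19}{6} - 5 = - \frac{49}{6} \approx -8.1667$)
$\left(-24335 + V{\left(-44 \right)}\right) \left(10437 + \left(-91 + 43\right) H\right) = \left(-24335 - 44\right) \left(10437 + \left(-91 + 43\right) \left(- \frac{49}{6}\right)\right) = - 24379 \left(10437 - -392\right) = - 24379 \left(10437 + 392\right) = \left(-24379\right) 10829 = -264000191$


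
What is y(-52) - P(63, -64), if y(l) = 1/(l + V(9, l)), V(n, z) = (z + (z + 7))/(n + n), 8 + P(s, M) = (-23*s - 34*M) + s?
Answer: -807824/1033 ≈ -782.02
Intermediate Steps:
P(s, M) = -8 - 34*M - 22*s (P(s, M) = -8 + ((-23*s - 34*M) + s) = -8 + ((-34*M - 23*s) + s) = -8 + (-34*M - 22*s) = -8 - 34*M - 22*s)
V(n, z) = (7 + 2*z)/(2*n) (V(n, z) = (z + (7 + z))/((2*n)) = (7 + 2*z)*(1/(2*n)) = (7 + 2*z)/(2*n))
y(l) = 1/(7/18 + 10*l/9) (y(l) = 1/(l + (7/2 + l)/9) = 1/(l + (7/18 + l/9)) = 1/(7/18 + 10*l/9))
y(-52) - P(63, -64) = 18/(7 + 20*(-52)) - (-8 - 34*(-64) - 22*63) = 18/(7 - 1040) - (-8 + 2176 - 1386) = 18/(-1033) - 1*782 = 18*(-1/1033) - 782 = -18/1033 - 782 = -807824/1033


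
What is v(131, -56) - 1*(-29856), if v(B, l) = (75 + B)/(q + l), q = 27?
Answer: 865618/29 ≈ 29849.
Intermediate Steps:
v(B, l) = (75 + B)/(27 + l)
v(131, -56) - 1*(-29856) = (75 + 131)/(27 - 56) - 1*(-29856) = 206/(-29) + 29856 = -1/29*206 + 29856 = -206/29 + 29856 = 865618/29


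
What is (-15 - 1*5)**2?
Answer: 400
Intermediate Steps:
(-15 - 1*5)**2 = (-15 - 5)**2 = (-20)**2 = 400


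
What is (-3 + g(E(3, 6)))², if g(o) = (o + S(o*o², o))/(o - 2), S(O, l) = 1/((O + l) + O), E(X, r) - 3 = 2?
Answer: 1038361/585225 ≈ 1.7743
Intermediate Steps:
E(X, r) = 5 (E(X, r) = 3 + 2 = 5)
S(O, l) = 1/(l + 2*O)
g(o) = (o + 1/(o + 2*o³))/(-2 + o) (g(o) = (o + 1/(o + 2*(o*o²)))/(o - 2) = (o + 1/(o + 2*o³))/(-2 + o))
(-3 + g(E(3, 6)))² = (-3 + (5 + 1/(5 + 2*5³))/(-2 + 5))² = (-3 + (5 + 1/(5 + 2*125))/3)² = (-3 + (5 + 1/(5 + 250))/3)² = (-3 + (5 + 1/255)/3)² = (-3 + (⅓)*(1276/255))² = (-3 + 1276/765)² = (-1019/765)² = 1038361/585225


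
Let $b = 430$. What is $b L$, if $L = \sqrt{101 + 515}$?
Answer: $860 \sqrt{154} \approx 10672.0$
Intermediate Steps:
$L = 2 \sqrt{154}$ ($L = \sqrt{616} = 2 \sqrt{154} \approx 24.819$)
$b L = 430 \cdot 2 \sqrt{154} = 860 \sqrt{154}$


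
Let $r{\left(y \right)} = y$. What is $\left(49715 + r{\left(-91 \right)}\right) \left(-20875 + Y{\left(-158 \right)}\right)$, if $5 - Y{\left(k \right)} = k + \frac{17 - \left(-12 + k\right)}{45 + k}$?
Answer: $- \frac{116133508856}{113} \approx -1.0277 \cdot 10^{9}$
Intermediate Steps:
$Y{\left(k \right)} = 5 - k - \frac{29 - k}{45 + k}$ ($Y{\left(k \right)} = 5 - \left(k + \frac{17 - \left(-12 + k\right)}{45 + k}\right) = 5 - \left(k + \frac{29 - k}{45 + k}\right) = 5 - k - \frac{29 - k}{45 + k}$)
$\left(49715 + r{\left(-91 \right)}\right) \left(-20875 + Y{\left(-158 \right)}\right) = \left(49715 - 91\right) \left(-20875 + \frac{196 - \left(-158\right)^{2} - -6162}{45 - 158}\right) = 49624 \left(-20875 + \frac{196 - 24964 + 6162}{-113}\right) = 49624 \left(-20875 - \frac{196 - 24964 + 6162}{113}\right) = 49624 \left(-20875 - - \frac{18606}{113}\right) = 49624 \left(-20875 + \frac{18606}{113}\right) = 49624 \left(- \frac{2340269}{113}\right) = - \frac{116133508856}{113}$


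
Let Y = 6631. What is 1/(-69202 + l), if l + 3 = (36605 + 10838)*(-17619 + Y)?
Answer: -1/521372889 ≈ -1.9180e-9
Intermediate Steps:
l = -521303687 (l = -3 + (36605 + 10838)*(-17619 + 6631) = -3 + 47443*(-10988) = -3 - 521303684 = -521303687)
1/(-69202 + l) = 1/(-69202 - 521303687) = 1/(-521372889) = -1/521372889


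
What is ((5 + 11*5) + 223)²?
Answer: 80089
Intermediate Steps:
((5 + 11*5) + 223)² = ((5 + 55) + 223)² = (60 + 223)² = 283² = 80089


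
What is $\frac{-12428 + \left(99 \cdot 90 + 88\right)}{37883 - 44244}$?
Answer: $\frac{3430}{6361} \approx 0.53922$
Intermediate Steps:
$\frac{-12428 + \left(99 \cdot 90 + 88\right)}{37883 - 44244} = \frac{-12428 + \left(8910 + 88\right)}{-6361} = \left(-12428 + 8998\right) \left(- \frac{1}{6361}\right) = \left(-3430\right) \left(- \frac{1}{6361}\right) = \frac{3430}{6361}$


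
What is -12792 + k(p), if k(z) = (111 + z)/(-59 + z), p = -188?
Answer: -3159547/247 ≈ -12792.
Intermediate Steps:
k(z) = (111 + z)/(-59 + z)
-12792 + k(p) = -12792 + (111 - 188)/(-59 - 188) = -12792 - 77/(-247) = -12792 - 1/247*(-77) = -12792 + 77/247 = -3159547/247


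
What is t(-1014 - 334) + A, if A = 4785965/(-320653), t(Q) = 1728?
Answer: 549302419/320653 ≈ 1713.1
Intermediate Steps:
A = -4785965/320653 (A = 4785965*(-1/320653) = -4785965/320653 ≈ -14.926)
t(-1014 - 334) + A = 1728 - 4785965/320653 = 549302419/320653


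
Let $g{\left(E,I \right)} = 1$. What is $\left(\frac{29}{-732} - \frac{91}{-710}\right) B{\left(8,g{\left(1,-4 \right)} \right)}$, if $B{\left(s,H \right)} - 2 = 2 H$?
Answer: $\frac{23011}{64965} \approx 0.35421$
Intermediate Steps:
$B{\left(s,H \right)} = 2 + 2 H$
$\left(\frac{29}{-732} - \frac{91}{-710}\right) B{\left(8,g{\left(1,-4 \right)} \right)} = \left(\frac{29}{-732} - \frac{91}{-710}\right) \left(2 + 2 \cdot 1\right) = \left(29 \left(- \frac{1}{732}\right) - - \frac{91}{710}\right) \left(2 + 2\right) = \left(- \frac{29}{732} + \frac{91}{710}\right) 4 = \frac{23011}{259860} \cdot 4 = \frac{23011}{64965}$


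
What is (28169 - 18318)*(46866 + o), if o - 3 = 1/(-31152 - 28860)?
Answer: 27707931608377/60012 ≈ 4.6171e+8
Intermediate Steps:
o = 180035/60012 (o = 3 + 1/(-31152 - 28860) = 3 + 1/(-60012) = 3 - 1/60012 = 180035/60012 ≈ 3.0000)
(28169 - 18318)*(46866 + o) = (28169 - 18318)*(46866 + 180035/60012) = 9851*(2812702427/60012) = 27707931608377/60012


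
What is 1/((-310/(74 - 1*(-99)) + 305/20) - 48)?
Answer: -692/23903 ≈ -0.028950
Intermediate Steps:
1/((-310/(74 - 1*(-99)) + 305/20) - 48) = 1/((-310/(74 + 99) + 305*(1/20)) - 48) = 1/((-310/173 + 61/4) - 48) = 1/(9313/692 - 48) = 1/(-23903/692) = -692/23903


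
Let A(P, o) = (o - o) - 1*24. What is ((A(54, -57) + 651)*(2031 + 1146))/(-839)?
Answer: -1991979/839 ≈ -2374.2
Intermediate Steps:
A(P, o) = -24 (A(P, o) = 0 - 24 = -24)
((A(54, -57) + 651)*(2031 + 1146))/(-839) = ((-24 + 651)*(2031 + 1146))/(-839) = (627*3177)*(-1/839) = 1991979*(-1/839) = -1991979/839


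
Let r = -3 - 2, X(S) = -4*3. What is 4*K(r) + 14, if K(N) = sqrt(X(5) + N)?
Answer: 14 + 4*I*sqrt(17) ≈ 14.0 + 16.492*I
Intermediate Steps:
X(S) = -12
r = -5
K(N) = sqrt(-12 + N)
4*K(r) + 14 = 4*sqrt(-12 - 5) + 14 = 4*sqrt(-17) + 14 = 4*(I*sqrt(17)) + 14 = 4*I*sqrt(17) + 14 = 14 + 4*I*sqrt(17)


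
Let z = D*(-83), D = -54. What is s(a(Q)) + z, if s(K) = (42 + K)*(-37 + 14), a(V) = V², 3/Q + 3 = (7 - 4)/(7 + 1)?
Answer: 170812/49 ≈ 3486.0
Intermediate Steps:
Q = -8/7 (Q = 3/(-3 + (7 - 4)/(7 + 1)) = 3/(-3 + 3/8) = 3/(-21/8) = 3*(-8/21) = -8/7 ≈ -1.1429)
s(K) = -966 - 23*K (s(K) = (42 + K)*(-23) = -966 - 23*K)
z = 4482 (z = -54*(-83) = 4482)
s(a(Q)) + z = (-966 - 23*(-8/7)²) + 4482 = (-966 - 23*64/49) + 4482 = (-966 - 1472/49) + 4482 = -48806/49 + 4482 = 170812/49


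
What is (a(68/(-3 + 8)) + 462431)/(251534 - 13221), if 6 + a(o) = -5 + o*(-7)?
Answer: 2311624/1191565 ≈ 1.9400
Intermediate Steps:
a(o) = -11 - 7*o (a(o) = -6 + (-5 + o*(-7)) = -6 + (-5 - 7*o) = -11 - 7*o)
(a(68/(-3 + 8)) + 462431)/(251534 - 13221) = ((-11 - 7*68/(-3 + 8)) + 462431)/(251534 - 13221) = ((-11 - 7*68/5) + 462431)/238313 = ((-11 - 7*68/5) + 462431)*(1/238313) = ((-11 - 476/5) + 462431)*(1/238313) = (-531/5 + 462431)*(1/238313) = (2311624/5)*(1/238313) = 2311624/1191565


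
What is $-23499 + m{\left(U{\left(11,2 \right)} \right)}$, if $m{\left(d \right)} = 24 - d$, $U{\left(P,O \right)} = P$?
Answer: $-23486$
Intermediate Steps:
$-23499 + m{\left(U{\left(11,2 \right)} \right)} = -23499 + \left(24 - 11\right) = -23499 + 13 = -23486$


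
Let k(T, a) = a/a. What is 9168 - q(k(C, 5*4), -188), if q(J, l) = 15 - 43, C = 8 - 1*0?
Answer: 9196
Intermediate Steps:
C = 8 (C = 8 + 0 = 8)
k(T, a) = 1
q(J, l) = -28
9168 - q(k(C, 5*4), -188) = 9168 - 1*(-28) = 9168 + 28 = 9196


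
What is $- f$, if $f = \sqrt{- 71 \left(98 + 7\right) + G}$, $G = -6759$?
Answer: $- i \sqrt{14214} \approx - 119.22 i$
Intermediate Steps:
$f = i \sqrt{14214}$ ($f = \sqrt{- 71 \left(98 + 7\right) - 6759} = \sqrt{\left(-71\right) 105 - 6759} = \sqrt{-7455 - 6759} = \sqrt{-14214} = i \sqrt{14214} \approx 119.22 i$)
$- f = - i \sqrt{14214}$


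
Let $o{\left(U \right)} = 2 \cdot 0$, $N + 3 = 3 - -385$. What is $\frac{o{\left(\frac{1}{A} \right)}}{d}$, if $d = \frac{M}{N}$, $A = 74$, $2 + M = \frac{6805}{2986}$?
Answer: $0$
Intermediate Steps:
$M = \frac{833}{2986}$ ($M = -2 + \frac{6805}{2986} = \frac{833}{2986} \approx 0.27897$)
$N = 385$ ($N = -3 + \left(3 - -385\right) = -3 + \left(3 + 385\right) = -3 + 388 = 385$)
$d = \frac{119}{164230}$ ($d = \frac{833}{2986 \cdot 385} = \frac{833}{2986} \cdot \frac{1}{385} = \frac{119}{164230} \approx 0.00072459$)
$o{\left(U \right)} = 0$
$\frac{o{\left(\frac{1}{A} \right)}}{d} = \frac{0}{\frac{119}{164230}} = 0 \cdot \frac{164230}{119} = 0$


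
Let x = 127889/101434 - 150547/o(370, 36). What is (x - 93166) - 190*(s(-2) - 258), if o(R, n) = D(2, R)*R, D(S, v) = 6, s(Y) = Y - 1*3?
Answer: -4871006136449/112591740 ≈ -43263.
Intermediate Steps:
s(Y) = -3 + Y (s(Y) = Y - 3 = -3 + Y)
o(R, n) = 6*R
x = -7493335409/112591740 (x = 127889/101434 - 150547/(6*370) = 127889*(1/101434) - 150547/2220 = 127889/101434 - 150547*1/2220 = 127889/101434 - 150547/2220 = -7493335409/112591740 ≈ -66.553)
(x - 93166) - 190*(s(-2) - 258) = (-7493335409/112591740 - 93166) - 190*((-3 - 2) - 258) = -10497215384249/112591740 - 190*(-5 - 258) = -10497215384249/112591740 - 190*(-263) = -10497215384249/112591740 + 49970 = -4871006136449/112591740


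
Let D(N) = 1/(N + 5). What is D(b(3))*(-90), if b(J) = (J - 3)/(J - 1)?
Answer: -18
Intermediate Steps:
b(J) = (-3 + J)/(-1 + J)
D(N) = 1/(5 + N)
D(b(3))*(-90) = -90/(5 + (-3 + 3)/(-1 + 3)) = -90/(5 + 0/2) = -90/(5 + (1/2)*0) = -90/(5 + 0) = -90/5 = (1/5)*(-90) = -18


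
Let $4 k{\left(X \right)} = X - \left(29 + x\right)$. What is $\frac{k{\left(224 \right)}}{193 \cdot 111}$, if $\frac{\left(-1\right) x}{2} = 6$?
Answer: $\frac{69}{28564} \approx 0.0024156$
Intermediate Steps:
$x = -12$ ($x = \left(-2\right) 6 = -12$)
$k{\left(X \right)} = - \frac{17}{4} + \frac{X}{4}$ ($k{\left(X \right)} = \frac{X - \left(29 - 12\right)}{4} = \frac{X - 17}{4} = \frac{-17 + X}{4} = - \frac{17}{4} + \frac{X}{4}$)
$\frac{k{\left(224 \right)}}{193 \cdot 111} = \frac{- \frac{17}{4} + \frac{1}{4} \cdot 224}{193 \cdot 111} = \frac{- \frac{17}{4} + 56}{21423} = \frac{207}{4} \cdot \frac{1}{21423} = \frac{69}{28564}$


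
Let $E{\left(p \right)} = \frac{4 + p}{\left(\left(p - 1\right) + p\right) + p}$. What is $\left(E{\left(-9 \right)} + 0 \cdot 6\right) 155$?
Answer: $\frac{775}{28} \approx 27.679$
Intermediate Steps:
$E{\left(p \right)} = \frac{4 + p}{-1 + 3 p}$ ($E{\left(p \right)} = \frac{4 + p}{\left(\left(-1 + p\right) + p\right) + p} = \frac{4 + p}{\left(-1 + 2 p\right) + p} = \frac{4 + p}{-1 + 3 p}$)
$\left(E{\left(-9 \right)} + 0 \cdot 6\right) 155 = \left(\frac{4 - 9}{-1 + 3 \left(-9\right)} + 0 \cdot 6\right) 155 = \left(\frac{1}{-1 - 27} \left(-5\right) + 0\right) 155 = \left(\frac{1}{-28} \left(-5\right) + 0\right) 155 = \left(\left(- \frac{1}{28}\right) \left(-5\right) + 0\right) 155 = \left(\frac{5}{28} + 0\right) 155 = \frac{5}{28} \cdot 155 = \frac{775}{28}$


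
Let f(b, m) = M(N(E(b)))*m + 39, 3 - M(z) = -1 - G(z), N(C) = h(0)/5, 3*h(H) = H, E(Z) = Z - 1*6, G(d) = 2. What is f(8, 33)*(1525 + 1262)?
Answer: 660519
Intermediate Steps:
E(Z) = -6 + Z (E(Z) = Z - 6 = -6 + Z)
h(H) = H/3
N(C) = 0 (N(C) = ((⅓)*0)/5 = 0*(⅕) = 0)
M(z) = 6 (M(z) = 3 - (-1 - 1*2) = 3 - (-1 - 2) = 3 - 1*(-3) = 3 + 3 = 6)
f(b, m) = 39 + 6*m (f(b, m) = 6*m + 39 = 39 + 6*m)
f(8, 33)*(1525 + 1262) = (39 + 6*33)*(1525 + 1262) = (39 + 198)*2787 = 237*2787 = 660519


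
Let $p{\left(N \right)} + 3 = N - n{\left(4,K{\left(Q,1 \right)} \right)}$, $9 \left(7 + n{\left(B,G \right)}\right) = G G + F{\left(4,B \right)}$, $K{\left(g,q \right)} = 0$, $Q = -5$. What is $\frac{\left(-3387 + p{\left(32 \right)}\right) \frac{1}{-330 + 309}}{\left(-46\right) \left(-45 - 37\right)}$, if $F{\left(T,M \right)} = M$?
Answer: $\frac{4309}{101844} \approx 0.04231$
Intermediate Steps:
$n{\left(B,G \right)} = -7 + \frac{B}{9} + \frac{G^{2}}{9}$ ($n{\left(B,G \right)} = -7 + \frac{G G + B}{9} = -7 + \frac{G^{2} + B}{9} = -7 + \frac{B + G^{2}}{9} = -7 + \left(\frac{B}{9} + \frac{G^{2}}{9}\right) = -7 + \frac{B}{9} + \frac{G^{2}}{9}$)
$p{\left(N \right)} = \frac{32}{9} + N$ ($p{\left(N \right)} = -3 - \left(-7 + 0 + \frac{4}{9} - N\right) = -3 - \left(- \frac{59}{9} + 0 - N\right) = -3 + \left(N - \left(-7 + \frac{4}{9} + 0\right)\right) = -3 + \left(N - - \frac{59}{9}\right) = -3 + \left(N + \frac{59}{9}\right) = -3 + \left(\frac{59}{9} + N\right) = \frac{32}{9} + N$)
$\frac{\left(-3387 + p{\left(32 \right)}\right) \frac{1}{-330 + 309}}{\left(-46\right) \left(-45 - 37\right)} = \frac{\left(-3387 + \left(\frac{32}{9} + 32\right)\right) \frac{1}{-330 + 309}}{\left(-46\right) \left(-45 - 37\right)} = \frac{\left(-3387 + \frac{320}{9}\right) \frac{1}{-21}}{\left(-46\right) \left(-82\right)} = \frac{\left(- \frac{30163}{9}\right) \left(- \frac{1}{21}\right)}{3772} = \frac{4309}{27} \cdot \frac{1}{3772} = \frac{4309}{101844}$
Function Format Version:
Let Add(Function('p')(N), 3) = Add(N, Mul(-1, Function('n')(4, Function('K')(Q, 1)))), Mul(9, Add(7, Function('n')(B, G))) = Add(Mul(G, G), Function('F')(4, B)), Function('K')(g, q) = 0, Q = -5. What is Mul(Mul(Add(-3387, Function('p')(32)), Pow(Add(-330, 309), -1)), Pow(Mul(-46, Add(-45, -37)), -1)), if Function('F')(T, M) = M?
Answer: Rational(4309, 101844) ≈ 0.042310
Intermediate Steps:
Function('n')(B, G) = Add(-7, Mul(Rational(1, 9), B), Mul(Rational(1, 9), Pow(G, 2))) (Function('n')(B, G) = Add(-7, Mul(Rational(1, 9), Add(Mul(G, G), B))) = Add(-7, Mul(Rational(1, 9), Add(Pow(G, 2), B))) = Add(-7, Mul(Rational(1, 9), Add(B, Pow(G, 2)))) = Add(-7, Add(Mul(Rational(1, 9), B), Mul(Rational(1, 9), Pow(G, 2)))) = Add(-7, Mul(Rational(1, 9), B), Mul(Rational(1, 9), Pow(G, 2))))
Function('p')(N) = Add(Rational(32, 9), N) (Function('p')(N) = Add(-3, Add(N, Mul(-1, Add(-7, Mul(Rational(1, 9), 4), Mul(Rational(1, 9), Pow(0, 2)))))) = Add(-3, Add(N, Mul(-1, Add(-7, Rational(4, 9), Mul(Rational(1, 9), 0))))) = Add(-3, Add(N, Mul(-1, Add(-7, Rational(4, 9), 0)))) = Add(-3, Add(N, Mul(-1, Rational(-59, 9)))) = Add(-3, Add(N, Rational(59, 9))) = Add(-3, Add(Rational(59, 9), N)) = Add(Rational(32, 9), N))
Mul(Mul(Add(-3387, Function('p')(32)), Pow(Add(-330, 309), -1)), Pow(Mul(-46, Add(-45, -37)), -1)) = Mul(Mul(Add(-3387, Add(Rational(32, 9), 32)), Pow(Add(-330, 309), -1)), Pow(Mul(-46, Add(-45, -37)), -1)) = Mul(Mul(Add(-3387, Rational(320, 9)), Pow(-21, -1)), Pow(Mul(-46, -82), -1)) = Mul(Mul(Rational(-30163, 9), Rational(-1, 21)), Pow(3772, -1)) = Mul(Rational(4309, 27), Rational(1, 3772)) = Rational(4309, 101844)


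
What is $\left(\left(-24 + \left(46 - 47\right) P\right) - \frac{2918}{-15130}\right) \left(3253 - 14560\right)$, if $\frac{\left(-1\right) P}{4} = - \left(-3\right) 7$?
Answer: $- \frac{5148744213}{7565} \approx -6.806 \cdot 10^{5}$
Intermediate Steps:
$P = -84$ ($P = - 4 \left(- \left(-3\right) 7\right) = - 4 \left(\left(-1\right) \left(-21\right)\right) = \left(-4\right) 21 = -84$)
$\left(\left(-24 + \left(46 - 47\right) P\right) - \frac{2918}{-15130}\right) \left(3253 - 14560\right) = \left(\left(-24 + \left(46 - 47\right) \left(-84\right)\right) - \frac{2918}{-15130}\right) \left(3253 - 14560\right) = \left(\left(-24 - -84\right) - - \frac{1459}{7565}\right) \left(3253 - 14560\right) = \left(\left(-24 + 84\right) + \frac{1459}{7565}\right) \left(-11307\right) = \left(60 + \frac{1459}{7565}\right) \left(-11307\right) = \frac{455359}{7565} \left(-11307\right) = - \frac{5148744213}{7565}$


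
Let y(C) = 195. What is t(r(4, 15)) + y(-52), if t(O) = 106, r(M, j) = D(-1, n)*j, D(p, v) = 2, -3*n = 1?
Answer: 301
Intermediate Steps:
n = -1/3 (n = -1/3*1 = -1/3 ≈ -0.33333)
r(M, j) = 2*j
t(r(4, 15)) + y(-52) = 106 + 195 = 301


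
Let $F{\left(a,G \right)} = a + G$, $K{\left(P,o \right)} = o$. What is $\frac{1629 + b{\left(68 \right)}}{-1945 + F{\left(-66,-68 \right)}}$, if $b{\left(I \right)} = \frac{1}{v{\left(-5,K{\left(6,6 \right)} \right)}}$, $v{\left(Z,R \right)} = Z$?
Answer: $- \frac{8144}{10395} \approx -0.78345$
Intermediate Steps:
$F{\left(a,G \right)} = G + a$
$b{\left(I \right)} = - \frac{1}{5}$ ($b{\left(I \right)} = \frac{1}{-5} = - \frac{1}{5}$)
$\frac{1629 + b{\left(68 \right)}}{-1945 + F{\left(-66,-68 \right)}} = \frac{1629 - \frac{1}{5}}{-1945 - 134} = \frac{8144}{5 \left(-1945 - 134\right)} = \frac{8144}{5 \left(-2079\right)} = \frac{8144}{5} \left(- \frac{1}{2079}\right) = - \frac{8144}{10395}$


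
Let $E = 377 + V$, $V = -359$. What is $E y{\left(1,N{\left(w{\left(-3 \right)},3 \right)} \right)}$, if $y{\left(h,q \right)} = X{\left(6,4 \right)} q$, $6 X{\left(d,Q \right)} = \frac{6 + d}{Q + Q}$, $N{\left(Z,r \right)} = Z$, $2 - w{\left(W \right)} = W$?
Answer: $\frac{45}{2} \approx 22.5$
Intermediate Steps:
$w{\left(W \right)} = 2 - W$
$X{\left(d,Q \right)} = \frac{6 + d}{12 Q}$ ($X{\left(d,Q \right)} = \frac{\left(6 + d\right) \frac{1}{Q + Q}}{6} = \frac{\left(6 + d\right) \frac{1}{2 Q}}{6} = \frac{\frac{1}{2} \frac{1}{Q} \left(6 + d\right)}{6} = \frac{6 + d}{12 Q}$)
$y{\left(h,q \right)} = \frac{q}{4}$ ($y{\left(h,q \right)} = \frac{6 + 6}{12 \cdot 4} q = \frac{1}{12} \cdot \frac{1}{4} \cdot 12 q = \frac{q}{4}$)
$E = 18$ ($E = 377 - 359 = 18$)
$E y{\left(1,N{\left(w{\left(-3 \right)},3 \right)} \right)} = 18 \frac{2 - -3}{4} = 18 \frac{2 + 3}{4} = 18 \cdot \frac{1}{4} \cdot 5 = 18 \cdot \frac{5}{4} = \frac{45}{2}$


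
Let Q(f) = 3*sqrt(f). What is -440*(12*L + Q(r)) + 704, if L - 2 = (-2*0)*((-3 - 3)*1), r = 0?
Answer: -9856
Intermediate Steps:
L = 2 (L = 2 + (-2*0)*((-3 - 3)*1) = 2 + 0*(-6*1) = 2 + 0*(-6) = 2 + 0 = 2)
-440*(12*L + Q(r)) + 704 = -440*(12*2 + 3*sqrt(0)) + 704 = -440*(24 + 3*0) + 704 = -440*(24 + 0) + 704 = -440*24 + 704 = -10560 + 704 = -9856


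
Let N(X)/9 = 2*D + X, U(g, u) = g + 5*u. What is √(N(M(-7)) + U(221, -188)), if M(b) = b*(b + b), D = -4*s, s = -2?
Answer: √307 ≈ 17.521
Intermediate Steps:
D = 8 (D = -4*(-2) = 8)
M(b) = 2*b² (M(b) = b*(2*b) = 2*b²)
N(X) = 144 + 9*X (N(X) = 9*(2*8 + X) = 9*(16 + X) = 144 + 9*X)
√(N(M(-7)) + U(221, -188)) = √((144 + 9*(2*(-7)²)) + (221 + 5*(-188))) = √((144 + 9*(2*49)) + (221 - 940)) = √((144 + 9*98) - 719) = √((144 + 882) - 719) = √(1026 - 719) = √307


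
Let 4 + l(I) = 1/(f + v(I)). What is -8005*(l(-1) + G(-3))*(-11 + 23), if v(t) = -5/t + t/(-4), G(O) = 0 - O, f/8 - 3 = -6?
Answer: 505916/5 ≈ 1.0118e+5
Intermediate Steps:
f = -24 (f = 24 + 8*(-6) = 24 - 48 = -24)
G(O) = -O
v(t) = -5/t - t/4 (v(t) = -5/t + t*(-¼) = -5/t - t/4)
l(I) = -4 + 1/(-24 - 5/I - I/4) (l(I) = -4 + 1/(-24 + (-5/I - I/4)) = -4 + 1/(-24 - 5/I - I/4))
-8005*(l(-1) + G(-3))*(-11 + 23) = -8005*(4*(-20 - 1*(-1)² - 97*(-1))/(20 - (96 - 1)) - 1*(-3))*(-11 + 23) = -8005*(4*(-20 - 1*1 + 97)/(20 - 1*95) + 3)*12 = -8005*(4*(-20 - 1 + 97)/(20 - 95) + 3)*12 = -8005*(4*76/(-75) + 3)*12 = -8005*(4*(-1/75)*76 + 3)*12 = -8005*(-304/75 + 3)*12 = -(-126479)*12/15 = -8005*(-316/25) = 505916/5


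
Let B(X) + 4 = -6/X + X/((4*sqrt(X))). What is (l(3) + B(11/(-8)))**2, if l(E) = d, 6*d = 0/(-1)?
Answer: 717/15488 + I*sqrt(22)/22 ≈ 0.046294 + 0.2132*I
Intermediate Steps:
B(X) = -4 - 6/X + sqrt(X)/4 (B(X) = -4 + (-6/X + X/((4*sqrt(X)))) = -4 + (-6/X + X*(1/(4*sqrt(X)))) = -4 + (-6/X + sqrt(X)/4) = -4 - 6/X + sqrt(X)/4)
d = 0 (d = (0/(-1))/6 = (0*(-1))/6 = (1/6)*0 = 0)
l(E) = 0
(l(3) + B(11/(-8)))**2 = (0 + (-4 - 6/(11/(-8)) + sqrt(11/(-8))/4))**2 = (0 + (-4 - 6/(11*(-1/8)) + sqrt(11*(-1/8))/4))**2 = (0 + (-4 - 6/(-11/8) + sqrt(-11/8)/4))**2 = (0 + (-4 - 6*(-8/11) + (I*sqrt(22)/4)/4))**2 = (0 + (-4 + 48/11 + I*sqrt(22)/16))**2 = (0 + (4/11 + I*sqrt(22)/16))**2 = (4/11 + I*sqrt(22)/16)**2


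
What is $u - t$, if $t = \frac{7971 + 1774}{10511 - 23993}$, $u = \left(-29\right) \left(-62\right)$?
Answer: $\frac{24250381}{13482} \approx 1798.7$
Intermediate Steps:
$u = 1798$
$t = - \frac{9745}{13482}$ ($t = \frac{9745}{-13482} = 9745 \left(- \frac{1}{13482}\right) = - \frac{9745}{13482} \approx -0.72282$)
$u - t = 1798 - - \frac{9745}{13482} = 1798 + \frac{9745}{13482} = \frac{24250381}{13482}$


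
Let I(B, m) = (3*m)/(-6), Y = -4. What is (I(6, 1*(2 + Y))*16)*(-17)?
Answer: -272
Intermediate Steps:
I(B, m) = -m/2 (I(B, m) = (3*m)*(-⅙) = -m/2)
(I(6, 1*(2 + Y))*16)*(-17) = (-(2 - 4)/2*16)*(-17) = (-(-2)/2*16)*(-17) = (-½*(-2)*16)*(-17) = (1*16)*(-17) = 16*(-17) = -272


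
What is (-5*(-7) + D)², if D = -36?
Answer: 1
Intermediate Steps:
(-5*(-7) + D)² = (-5*(-7) - 36)² = (35 - 36)² = (-1)² = 1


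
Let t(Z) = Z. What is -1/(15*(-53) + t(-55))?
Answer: 1/850 ≈ 0.0011765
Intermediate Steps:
-1/(15*(-53) + t(-55)) = -1/(15*(-53) - 55) = -1/(-795 - 55) = -1/(-850) = -1*(-1/850) = 1/850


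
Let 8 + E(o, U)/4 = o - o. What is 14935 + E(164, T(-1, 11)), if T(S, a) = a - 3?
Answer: 14903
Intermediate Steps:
T(S, a) = -3 + a
E(o, U) = -32 (E(o, U) = -32 + 4*(o - o) = -32 + 4*0 = -32 + 0 = -32)
14935 + E(164, T(-1, 11)) = 14935 - 32 = 14903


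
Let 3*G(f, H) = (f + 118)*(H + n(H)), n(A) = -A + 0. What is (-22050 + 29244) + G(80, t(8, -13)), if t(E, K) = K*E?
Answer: 7194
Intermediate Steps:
t(E, K) = E*K
n(A) = -A
G(f, H) = 0 (G(f, H) = ((f + 118)*(H - H))/3 = ((118 + f)*0)/3 = (⅓)*0 = 0)
(-22050 + 29244) + G(80, t(8, -13)) = (-22050 + 29244) + 0 = 7194 + 0 = 7194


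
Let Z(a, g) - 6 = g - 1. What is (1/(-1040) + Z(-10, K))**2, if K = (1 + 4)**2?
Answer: 973377601/1081600 ≈ 899.94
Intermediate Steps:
K = 25 (K = 5**2 = 25)
Z(a, g) = 5 + g (Z(a, g) = 6 + (g - 1) = 6 + (-1 + g) = 5 + g)
(1/(-1040) + Z(-10, K))**2 = (1/(-1040) + (5 + 25))**2 = (-1/1040 + 30)**2 = (31199/1040)**2 = 973377601/1081600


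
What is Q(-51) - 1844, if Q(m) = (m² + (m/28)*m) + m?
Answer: 22369/28 ≈ 798.89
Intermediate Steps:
Q(m) = m + 29*m²/28 (Q(m) = (m² + (m*(1/28))*m) + m = (m² + (m/28)*m) + m = (m² + m²/28) + m = 29*m²/28 + m = m + 29*m²/28)
Q(-51) - 1844 = (1/28)*(-51)*(28 + 29*(-51)) - 1844 = (1/28)*(-51)*(28 - 1479) - 1844 = (1/28)*(-51)*(-1451) - 1844 = 74001/28 - 1844 = 22369/28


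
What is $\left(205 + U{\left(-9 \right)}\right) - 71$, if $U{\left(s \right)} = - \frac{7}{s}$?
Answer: $\frac{1213}{9} \approx 134.78$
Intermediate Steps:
$\left(205 + U{\left(-9 \right)}\right) - 71 = \left(205 - \frac{7}{-9}\right) - 71 = \left(205 - - \frac{7}{9}\right) - 71 = \left(205 + \frac{7}{9}\right) - 71 = \frac{1852}{9} - 71 = \frac{1213}{9}$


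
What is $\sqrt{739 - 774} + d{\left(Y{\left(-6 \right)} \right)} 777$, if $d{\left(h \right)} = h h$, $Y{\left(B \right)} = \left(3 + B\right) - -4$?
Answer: $777 + i \sqrt{35} \approx 777.0 + 5.9161 i$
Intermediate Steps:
$Y{\left(B \right)} = 7 + B$ ($Y{\left(B \right)} = \left(3 + B\right) + 4 = 7 + B$)
$d{\left(h \right)} = h^{2}$
$\sqrt{739 - 774} + d{\left(Y{\left(-6 \right)} \right)} 777 = \sqrt{739 - 774} + \left(7 - 6\right)^{2} \cdot 777 = \sqrt{-35} + 1^{2} \cdot 777 = i \sqrt{35} + 1 \cdot 777 = i \sqrt{35} + 777 = 777 + i \sqrt{35}$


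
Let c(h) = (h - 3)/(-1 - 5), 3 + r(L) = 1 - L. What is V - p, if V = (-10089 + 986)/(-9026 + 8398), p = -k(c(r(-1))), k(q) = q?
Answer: 28565/1884 ≈ 15.162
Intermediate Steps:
r(L) = -2 - L (r(L) = -3 + (1 - L) = -2 - L)
c(h) = ½ - h/6 (c(h) = (-3 + h)/(-6) = (-3 + h)*(-⅙) = ½ - h/6)
p = -⅔ (p = -(½ - (-2 - 1*(-1))/6) = -(½ - (-2 + 1)/6) = -(½ - ⅙*(-1)) = -(½ + ⅙) = -1*⅔ = -⅔ ≈ -0.66667)
V = 9103/628 (V = -9103/(-628) = -9103*(-1/628) = 9103/628 ≈ 14.495)
V - p = 9103/628 - 1*(-⅔) = 9103/628 + ⅔ = 28565/1884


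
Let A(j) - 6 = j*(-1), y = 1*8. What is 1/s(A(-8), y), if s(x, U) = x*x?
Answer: 1/196 ≈ 0.0051020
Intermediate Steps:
y = 8
A(j) = 6 - j (A(j) = 6 + j*(-1) = 6 - j)
s(x, U) = x²
1/s(A(-8), y) = 1/((6 - 1*(-8))²) = 1/((6 + 8)²) = 1/(14²) = 1/196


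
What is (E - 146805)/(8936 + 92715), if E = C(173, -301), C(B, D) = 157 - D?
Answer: -146347/101651 ≈ -1.4397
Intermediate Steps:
E = 458 (E = 157 - 1*(-301) = 157 + 301 = 458)
(E - 146805)/(8936 + 92715) = (458 - 146805)/(8936 + 92715) = -146347/101651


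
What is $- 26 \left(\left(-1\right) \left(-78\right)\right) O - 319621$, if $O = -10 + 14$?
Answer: $-327733$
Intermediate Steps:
$O = 4$
$- 26 \left(\left(-1\right) \left(-78\right)\right) O - 319621 = - 26 \left(\left(-1\right) \left(-78\right)\right) 4 - 319621 = \left(-26\right) 78 \cdot 4 - 319621 = \left(-2028\right) 4 - 319621 = -8112 - 319621 = -327733$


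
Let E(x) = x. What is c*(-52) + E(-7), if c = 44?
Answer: -2295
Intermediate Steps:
c*(-52) + E(-7) = 44*(-52) - 7 = -2288 - 7 = -2295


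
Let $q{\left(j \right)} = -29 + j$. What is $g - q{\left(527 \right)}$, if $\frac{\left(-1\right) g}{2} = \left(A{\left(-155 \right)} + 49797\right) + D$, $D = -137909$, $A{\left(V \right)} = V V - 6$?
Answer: $127688$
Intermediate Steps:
$A{\left(V \right)} = -6 + V^{2}$ ($A{\left(V \right)} = V^{2} - 6 = -6 + V^{2}$)
$g = 128186$ ($g = - 2 \left(\left(\left(-6 + \left(-155\right)^{2}\right) + 49797\right) - 137909\right) = - 2 \left(\left(\left(-6 + 24025\right) + 49797\right) - 137909\right) = - 2 \left(\left(24019 + 49797\right) - 137909\right) = - 2 \left(73816 - 137909\right) = \left(-2\right) \left(-64093\right) = 128186$)
$g - q{\left(527 \right)} = 128186 - \left(-29 + 527\right) = 128186 - 498 = 127688$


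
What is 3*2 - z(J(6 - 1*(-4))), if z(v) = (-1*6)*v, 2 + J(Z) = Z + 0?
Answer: 54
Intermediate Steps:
J(Z) = -2 + Z (J(Z) = -2 + (Z + 0) = -2 + Z)
z(v) = -6*v
3*2 - z(J(6 - 1*(-4))) = 3*2 - (-6)*(-2 + (6 - 1*(-4))) = 6 - (-6)*(-2 + (6 + 4)) = 6 - (-6)*(-2 + 10) = 6 - (-6)*8 = 6 - 1*(-48) = 6 + 48 = 54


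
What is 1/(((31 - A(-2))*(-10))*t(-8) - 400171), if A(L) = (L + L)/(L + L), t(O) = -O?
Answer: -1/402571 ≈ -2.4840e-6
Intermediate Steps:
A(L) = 1 (A(L) = (2*L)/((2*L)) = (2*L)*(1/(2*L)) = 1)
1/(((31 - A(-2))*(-10))*t(-8) - 400171) = 1/(((31 - 1*1)*(-10))*(-1*(-8)) - 400171) = 1/(((31 - 1)*(-10))*8 - 400171) = 1/((30*(-10))*8 - 400171) = 1/(-300*8 - 400171) = 1/(-2400 - 400171) = 1/(-402571) = -1/402571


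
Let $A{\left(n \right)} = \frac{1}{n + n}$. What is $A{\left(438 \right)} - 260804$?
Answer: $- \frac{228464303}{876} \approx -2.608 \cdot 10^{5}$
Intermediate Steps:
$A{\left(n \right)} = \frac{1}{2 n}$
$A{\left(438 \right)} - 260804 = \frac{1}{2 \cdot 438} - 260804 = \frac{1}{2} \cdot \frac{1}{438} - 260804 = \frac{1}{876} - 260804 = - \frac{228464303}{876}$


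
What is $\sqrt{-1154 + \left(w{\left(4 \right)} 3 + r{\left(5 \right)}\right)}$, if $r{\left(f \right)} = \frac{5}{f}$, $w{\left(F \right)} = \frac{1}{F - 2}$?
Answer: $\frac{7 i \sqrt{94}}{2} \approx 33.934 i$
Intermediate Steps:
$w{\left(F \right)} = \frac{1}{-2 + F}$
$\sqrt{-1154 + \left(w{\left(4 \right)} 3 + r{\left(5 \right)}\right)} = \sqrt{-1154 + \left(\frac{1}{-2 + 4} \cdot 3 + \frac{5}{5}\right)} = \sqrt{-1154 + \left(\frac{1}{2} \cdot 3 + 5 \cdot \frac{1}{5}\right)} = \sqrt{-1154 + \left(\frac{1}{2} \cdot 3 + 1\right)} = \sqrt{-1154 + \left(\frac{3}{2} + 1\right)} = \sqrt{-1154 + \frac{5}{2}} = \sqrt{- \frac{2303}{2}} = \frac{7 i \sqrt{94}}{2}$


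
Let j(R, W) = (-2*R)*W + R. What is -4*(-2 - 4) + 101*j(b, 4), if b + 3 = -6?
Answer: 6387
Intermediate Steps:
b = -9 (b = -3 - 6 = -9)
j(R, W) = R - 2*R*W (j(R, W) = -2*R*W + R = R - 2*R*W)
-4*(-2 - 4) + 101*j(b, 4) = -4*(-2 - 4) + 101*(-9*(1 - 2*4)) = -4*(-6) + 101*(-9*(1 - 8)) = 24 + 101*(-9*(-7)) = 24 + 101*63 = 24 + 6363 = 6387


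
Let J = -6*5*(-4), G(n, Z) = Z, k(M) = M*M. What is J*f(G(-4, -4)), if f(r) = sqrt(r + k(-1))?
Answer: 120*I*sqrt(3) ≈ 207.85*I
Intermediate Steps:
k(M) = M**2
f(r) = sqrt(1 + r) (f(r) = sqrt(r + (-1)**2) = sqrt(r + 1) = sqrt(1 + r))
J = 120 (J = -30*(-4) = 120)
J*f(G(-4, -4)) = 120*sqrt(1 - 4) = 120*sqrt(-3) = 120*(I*sqrt(3)) = 120*I*sqrt(3)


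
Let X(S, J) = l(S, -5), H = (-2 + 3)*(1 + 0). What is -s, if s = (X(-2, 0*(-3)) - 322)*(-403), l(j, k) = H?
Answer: -129363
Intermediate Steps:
H = 1 (H = 1*1 = 1)
l(j, k) = 1
X(S, J) = 1
s = 129363 (s = (1 - 322)*(-403) = -321*(-403) = 129363)
-s = -1*129363 = -129363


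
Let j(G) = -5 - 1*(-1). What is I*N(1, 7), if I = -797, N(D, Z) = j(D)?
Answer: 3188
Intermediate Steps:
j(G) = -4 (j(G) = -5 + 1 = -4)
N(D, Z) = -4
I*N(1, 7) = -797*(-4) = 3188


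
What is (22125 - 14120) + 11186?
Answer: 19191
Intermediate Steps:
(22125 - 14120) + 11186 = 8005 + 11186 = 19191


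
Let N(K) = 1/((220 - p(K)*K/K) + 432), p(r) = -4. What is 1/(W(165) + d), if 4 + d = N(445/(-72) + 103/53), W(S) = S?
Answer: 656/105617 ≈ 0.0062111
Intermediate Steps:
N(K) = 1/656 (N(K) = 1/((220 - (-4)*K/K) + 432) = 1/((220 - (-4)) + 432) = 1/((220 - 1*(-4)) + 432) = 1/((220 + 4) + 432) = 1/(224 + 432) = 1/656)
d = -2623/656 (d = -4 + 1/656 = -2623/656 ≈ -3.9985)
1/(W(165) + d) = 1/(165 - 2623/656) = 1/(105617/656) = 656/105617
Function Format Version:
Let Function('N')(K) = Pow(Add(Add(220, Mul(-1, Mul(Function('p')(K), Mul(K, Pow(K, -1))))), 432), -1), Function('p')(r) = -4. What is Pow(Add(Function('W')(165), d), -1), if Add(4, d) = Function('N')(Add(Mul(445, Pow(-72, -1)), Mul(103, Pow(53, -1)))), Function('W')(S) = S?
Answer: Rational(656, 105617) ≈ 0.0062111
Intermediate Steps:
Function('N')(K) = Rational(1, 656) (Function('N')(K) = Pow(Add(Add(220, Mul(-1, Mul(-4, Mul(K, Pow(K, -1))))), 432), -1) = Pow(Add(Add(220, Mul(-1, Mul(-4, 1))), 432), -1) = Pow(Add(Add(220, Mul(-1, -4)), 432), -1) = Pow(Add(Add(220, 4), 432), -1) = Pow(Add(224, 432), -1) = Pow(656, -1) = Rational(1, 656))
d = Rational(-2623, 656) (d = Add(-4, Rational(1, 656)) = Rational(-2623, 656) ≈ -3.9985)
Pow(Add(Function('W')(165), d), -1) = Pow(Add(165, Rational(-2623, 656)), -1) = Pow(Rational(105617, 656), -1) = Rational(656, 105617)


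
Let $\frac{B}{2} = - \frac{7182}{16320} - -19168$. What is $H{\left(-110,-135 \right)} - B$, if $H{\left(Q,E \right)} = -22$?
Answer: $- \frac{52165683}{1360} \approx -38357.0$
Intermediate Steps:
$B = \frac{52135763}{1360}$ ($B = 2 \left(- \frac{7182}{16320} - -19168\right) = 2 \left(\left(-7182\right) \frac{1}{16320} + 19168\right) = 2 \left(- \frac{1197}{2720} + 19168\right) = 2 \cdot \frac{52135763}{2720} = \frac{52135763}{1360} \approx 38335.0$)
$H{\left(-110,-135 \right)} - B = -22 - \frac{52135763}{1360} = - \frac{52165683}{1360}$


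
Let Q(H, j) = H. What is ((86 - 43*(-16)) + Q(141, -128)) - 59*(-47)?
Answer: 3688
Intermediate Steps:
((86 - 43*(-16)) + Q(141, -128)) - 59*(-47) = ((86 - 43*(-16)) + 141) - 59*(-47) = ((86 + 688) + 141) + 2773 = (774 + 141) + 2773 = 915 + 2773 = 3688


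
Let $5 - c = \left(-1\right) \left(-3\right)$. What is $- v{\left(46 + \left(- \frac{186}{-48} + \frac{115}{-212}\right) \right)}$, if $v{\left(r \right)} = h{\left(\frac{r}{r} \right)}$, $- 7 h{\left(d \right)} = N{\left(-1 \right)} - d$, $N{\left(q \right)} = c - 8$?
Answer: $-1$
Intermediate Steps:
$c = 2$ ($c = 5 - \left(-1\right) \left(-3\right) = 5 - 3 = 2$)
$N{\left(q \right)} = -6$ ($N{\left(q \right)} = 2 - 8 = -6$)
$h{\left(d \right)} = \frac{6}{7} + \frac{d}{7}$ ($h{\left(d \right)} = - \frac{-6 - d}{7} = \frac{6}{7} + \frac{d}{7}$)
$v{\left(r \right)} = 1$ ($v{\left(r \right)} = \frac{6}{7} + \frac{r \frac{1}{r}}{7} = \frac{6}{7} + \frac{1}{7} \cdot 1 = \frac{6}{7} + \frac{1}{7} = 1$)
$- v{\left(46 + \left(- \frac{186}{-48} + \frac{115}{-212}\right) \right)} = \left(-1\right) 1 = -1$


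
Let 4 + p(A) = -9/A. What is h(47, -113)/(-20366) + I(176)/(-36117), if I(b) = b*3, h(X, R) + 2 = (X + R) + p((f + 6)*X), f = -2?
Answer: -510801953/46095019512 ≈ -0.011082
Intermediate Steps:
p(A) = -4 - 9/A
h(X, R) = -6 + R + X - 9/(4*X) (h(X, R) = -2 + ((X + R) + (-4 - 9*1/(X*(-2 + 6)))) = -2 + ((R + X) + (-4 - 9*1/(4*X))) = -2 + ((R + X) + (-4 - 9/(4*X))) = -2 + (-4 + R + X - 9/(4*X)) = -6 + R + X - 9/(4*X))
I(b) = 3*b
h(47, -113)/(-20366) + I(176)/(-36117) = (-6 - 113 + 47 - 9/4/47)/(-20366) + (3*176)/(-36117) = (-6 - 113 + 47 - 9/4*1/47)*(-1/20366) + 528*(-1/36117) = (-6 - 113 + 47 - 9/188)*(-1/20366) - 176/12039 = -13545/188*(-1/20366) - 176/12039 = 13545/3828808 - 176/12039 = -510801953/46095019512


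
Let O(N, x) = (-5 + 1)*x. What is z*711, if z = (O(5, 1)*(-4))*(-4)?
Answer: -45504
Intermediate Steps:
O(N, x) = -4*x
z = -64 (z = (-4*1*(-4))*(-4) = -4*(-4)*(-4) = 16*(-4) = -64)
z*711 = -64*711 = -45504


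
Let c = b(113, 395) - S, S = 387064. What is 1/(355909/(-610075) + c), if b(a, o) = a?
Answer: -610075/236069487234 ≈ -2.5843e-6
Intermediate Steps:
c = -386951 (c = 113 - 1*387064 = 113 - 387064 = -386951)
1/(355909/(-610075) + c) = 1/(355909/(-610075) - 386951) = 1/(355909*(-1/610075) - 386951) = 1/(-355909/610075 - 386951) = 1/(-236069487234/610075) = -610075/236069487234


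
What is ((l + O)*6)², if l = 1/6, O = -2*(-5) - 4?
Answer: 1369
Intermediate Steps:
O = 6 (O = 10 - 4 = 6)
l = ⅙ ≈ 0.16667
((l + O)*6)² = ((⅙ + 6)*6)² = ((37/6)*6)² = 37² = 1369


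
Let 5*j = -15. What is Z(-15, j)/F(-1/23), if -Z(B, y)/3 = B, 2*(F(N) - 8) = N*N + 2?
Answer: 47610/9523 ≈ 4.9995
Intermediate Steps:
j = -3 (j = (⅕)*(-15) = -3)
F(N) = 9 + N²/2 (F(N) = 8 + (N*N + 2)/2 = 8 + (N² + 2)/2 = 8 + (2 + N²)/2 = 8 + (1 + N²/2) = 9 + N²/2)
Z(B, y) = -3*B
Z(-15, j)/F(-1/23) = (-3*(-15))/(9 + (-1/23)²/2) = 45/(9 + (-1*1/23)²/2) = 45/(9 + (-1/23)²/2) = 45/(9 + (½)*(1/529)) = 45/(9 + 1/1058) = 45/(9523/1058) = 45*(1058/9523) = 47610/9523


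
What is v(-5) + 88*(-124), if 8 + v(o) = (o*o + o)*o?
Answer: -11020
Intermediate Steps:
v(o) = -8 + o*(o + o**2) (v(o) = -8 + (o*o + o)*o = -8 + (o**2 + o)*o = -8 + (o + o**2)*o = -8 + o*(o + o**2))
v(-5) + 88*(-124) = (-8 + (-5)**2 + (-5)**3) + 88*(-124) = (-8 + 25 - 125) - 10912 = -108 - 10912 = -11020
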